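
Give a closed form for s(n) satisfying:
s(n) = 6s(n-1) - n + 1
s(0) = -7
First-order linear with linear forcing.
Homogeneous solution: s_h(n) = A·(6)^n.
Try particular s_p(n) = pn + q. Substituting:
  pn + q = 6(p(n-1) + q) - n + 1.
Matching the n-coefficient: p = 6p - 1 ⇒ p = \frac{1}{5}.
Matching constants: q = -6p + 6q + 1 ⇒ q = \frac{1}{25}.
General: s(n) = A·(6)^n + \frac{n}{5} + \frac{1}{25}.
Apply s(0) = -7: A + \frac{1}{25} = -7 ⇒ A = - \frac{176}{25}.
So s(n) = - \frac{176 \cdot 6^{n}}{25} + \frac{n}{5} + \frac{1}{25}.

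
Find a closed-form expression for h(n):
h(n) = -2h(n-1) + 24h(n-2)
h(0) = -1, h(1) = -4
Characteristic equation: x² + 2x - 24 = 0, which factors as (x - (4))(x - (-6)) = 0.
Roots r₁ = 4, r₂ = -6 (distinct).
General solution: h(n) = A·(4)^n + B·(-6)^n.
From h(0) = -1: A + B = -1.
From h(1) = -4: 4A - 6B = -4.
Solving: A = -1, B = 0.
So h(n) = - 4^{n}.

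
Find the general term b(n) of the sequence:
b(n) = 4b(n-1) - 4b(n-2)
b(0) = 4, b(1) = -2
Characteristic equation: x² - 4x + 4 = 0, which is (x - (2))².
Repeated root r = 2.
General solution: b(n) = (A + Bn)·(2)^n.
From b(0) = 4: A = 4.
From b(1) = -2: (A + B)·(2) = -2 ⇒ B = -5.
So b(n) = \left(4 - 5 n\right) \cdot (2)^n.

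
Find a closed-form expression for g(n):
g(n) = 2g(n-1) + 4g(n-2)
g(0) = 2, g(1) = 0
Characteristic equation: x² - 2x - 4 = 0.
Discriminant Δ = (2)² + 4·(4) = 20.
Roots r₁,₂ = (2 ± √20)/2, so r₁ = 1 + \sqrt{5}, r₂ = 1 - \sqrt{5}.
General solution: g(n) = A·r₁^n + B·r₂^n.
From the initial conditions, A + B = 2 and r₁A + r₂B = 0.
Since r₁ - r₂ = √20: A = (0 - (2)r₂)/√20 = 1 - \frac{\sqrt{5}}{5}, and B = 2 - A = \frac{\sqrt{5}}{5} + 1.
So g(n) = \left(1 - \frac{\sqrt{5}}{5}\right)\left(1 + \sqrt{5}\right)^n + \left(\frac{\sqrt{5}}{5} + 1\right)\left(1 - \sqrt{5}\right)^n.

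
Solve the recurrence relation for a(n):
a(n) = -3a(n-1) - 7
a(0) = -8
First-order linear non-homogeneous.
Homogeneous solution: a_h(n) = A·(-3)^n.
Try constant particular solution a_p = K: K = -3K - 7 ⇒ K = - \frac{7}{4}.
General: a(n) = A·(-3)^n - \frac{7}{4}.
Apply a(0) = -8: A - \frac{7}{4} = -8 ⇒ A = - \frac{25}{4}.
So a(n) = - \frac{25 \left(-3\right)^{n}}{4} - \frac{7}{4}.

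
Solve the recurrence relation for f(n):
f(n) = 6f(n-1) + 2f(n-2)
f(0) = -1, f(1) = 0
Characteristic equation: x² - 6x - 2 = 0.
Discriminant Δ = (6)² + 4·(2) = 44.
Roots r₁,₂ = (6 ± √44)/2, so r₁ = 3 + \sqrt{11}, r₂ = 3 - \sqrt{11}.
General solution: f(n) = A·r₁^n + B·r₂^n.
From the initial conditions, A + B = -1 and r₁A + r₂B = 0.
Since r₁ - r₂ = √44: A = (0 - (-1)r₂)/√44 = - \frac{1}{2} + \frac{3 \sqrt{11}}{22}, and B = -1 - A = - \frac{1}{2} - \frac{3 \sqrt{11}}{22}.
So f(n) = \left(- \frac{1}{2} + \frac{3 \sqrt{11}}{22}\right)\left(3 + \sqrt{11}\right)^n + \left(- \frac{1}{2} - \frac{3 \sqrt{11}}{22}\right)\left(3 - \sqrt{11}\right)^n.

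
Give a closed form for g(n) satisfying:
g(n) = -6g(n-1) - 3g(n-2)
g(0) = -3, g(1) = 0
Characteristic equation: x² + 6x + 3 = 0.
Discriminant Δ = (-6)² + 4·(-3) = 24.
Roots r₁,₂ = (-6 ± √24)/2, so r₁ = -3 + \sqrt{6}, r₂ = -3 - \sqrt{6}.
General solution: g(n) = A·r₁^n + B·r₂^n.
From the initial conditions, A + B = -3 and r₁A + r₂B = 0.
Since r₁ - r₂ = √24: A = (0 - (-3)r₂)/√24 = - \frac{3 \sqrt{6}}{4} - \frac{3}{2}, and B = -3 - A = - \frac{3}{2} + \frac{3 \sqrt{6}}{4}.
So g(n) = \left(- \frac{3 \sqrt{6}}{4} - \frac{3}{2}\right)\left(-3 + \sqrt{6}\right)^n + \left(- \frac{3}{2} + \frac{3 \sqrt{6}}{4}\right)\left(-3 - \sqrt{6}\right)^n.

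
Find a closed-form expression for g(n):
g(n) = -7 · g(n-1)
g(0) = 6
Pure geometric recurrence with ratio -7.
By induction g(n) = g(0) · (-7)^n = 6 \left(-7\right)^{n}.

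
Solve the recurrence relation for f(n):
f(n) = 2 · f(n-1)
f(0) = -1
Pure geometric recurrence with ratio 2.
By induction f(n) = f(0) · (2)^n = - 2^{n}.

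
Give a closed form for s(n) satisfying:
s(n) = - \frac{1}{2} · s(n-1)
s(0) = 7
Pure geometric recurrence with ratio - \frac{1}{2}.
By induction s(n) = s(0) · (- \frac{1}{2})^n = 7 \left(- \frac{1}{2}\right)^{n}.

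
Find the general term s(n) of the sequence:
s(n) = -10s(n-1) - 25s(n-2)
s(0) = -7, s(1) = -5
Characteristic equation: x² + 10x + 25 = 0, which is (x - (-5))².
Repeated root r = -5.
General solution: s(n) = (A + Bn)·(-5)^n.
From s(0) = -7: A = -7.
From s(1) = -5: (A + B)·(-5) = -5 ⇒ B = 8.
So s(n) = \left(8 n - 7\right) \cdot (-5)^n.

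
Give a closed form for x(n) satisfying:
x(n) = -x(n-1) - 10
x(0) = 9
First-order linear non-homogeneous.
Homogeneous solution: x_h(n) = A·(-1)^n.
Try constant particular solution x_p = K: K = -K - 10 ⇒ K = -5.
General: x(n) = A·(-1)^n - 5.
Apply x(0) = 9: A - 5 = 9 ⇒ A = 14.
So x(n) = 14 \left(-1\right)^{n} - 5.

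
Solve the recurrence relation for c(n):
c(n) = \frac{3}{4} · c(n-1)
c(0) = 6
Pure geometric recurrence with ratio \frac{3}{4}.
By induction c(n) = c(0) · (\frac{3}{4})^n = 6 \left(\frac{3}{4}\right)^{n}.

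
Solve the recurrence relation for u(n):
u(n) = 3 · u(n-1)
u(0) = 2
Pure geometric recurrence with ratio 3.
By induction u(n) = u(0) · (3)^n = 2 \cdot 3^{n}.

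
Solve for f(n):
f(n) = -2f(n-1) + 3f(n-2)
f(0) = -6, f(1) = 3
Characteristic equation: x² + 2x - 3 = 0, which factors as (x - (1))(x - (-3)) = 0.
Roots r₁ = 1, r₂ = -3 (distinct).
General solution: f(n) = A·(1)^n + B·(-3)^n.
From f(0) = -6: A + B = -6.
From f(1) = 3: A - 3B = 3.
Solving: A = - \frac{15}{4}, B = - \frac{9}{4}.
So f(n) = - \frac{9 \left(-3\right)^{n}}{4} - \frac{15}{4}.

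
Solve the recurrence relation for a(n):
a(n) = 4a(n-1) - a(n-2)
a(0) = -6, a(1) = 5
Characteristic equation: x² - 4x + 1 = 0.
Discriminant Δ = (4)² + 4·(-1) = 12.
Roots r₁,₂ = (4 ± √12)/2, so r₁ = \sqrt{3} + 2, r₂ = 2 - \sqrt{3}.
General solution: a(n) = A·r₁^n + B·r₂^n.
From the initial conditions, A + B = -6 and r₁A + r₂B = 5.
Since r₁ - r₂ = √12: A = (5 - (-6)r₂)/√12 = -3 + \frac{17 \sqrt{3}}{6}, and B = -6 - A = - \frac{17 \sqrt{3}}{6} - 3.
So a(n) = \left(-3 + \frac{17 \sqrt{3}}{6}\right)\left(\sqrt{3} + 2\right)^n + \left(- \frac{17 \sqrt{3}}{6} - 3\right)\left(2 - \sqrt{3}\right)^n.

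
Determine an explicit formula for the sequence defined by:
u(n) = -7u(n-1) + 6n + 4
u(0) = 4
First-order linear with linear forcing.
Homogeneous solution: u_h(n) = A·(-7)^n.
Try particular u_p(n) = pn + q. Substituting:
  pn + q = -7(p(n-1) + q) + 6n + 4.
Matching the n-coefficient: p = -7p + 6 ⇒ p = \frac{3}{4}.
Matching constants: q = 7p - 7q + 4 ⇒ q = \frac{37}{32}.
General: u(n) = A·(-7)^n + \frac{3 n}{4} + \frac{37}{32}.
Apply u(0) = 4: A + \frac{37}{32} = 4 ⇒ A = \frac{91}{32}.
So u(n) = \frac{91 \left(-7\right)^{n}}{32} + \frac{3 n}{4} + \frac{37}{32}.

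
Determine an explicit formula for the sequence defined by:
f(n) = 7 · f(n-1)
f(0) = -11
Pure geometric recurrence with ratio 7.
By induction f(n) = f(0) · (7)^n = - 11 \cdot 7^{n}.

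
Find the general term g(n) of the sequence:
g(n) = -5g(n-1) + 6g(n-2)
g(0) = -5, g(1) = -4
Characteristic equation: x² + 5x - 6 = 0, which factors as (x - (1))(x - (-6)) = 0.
Roots r₁ = 1, r₂ = -6 (distinct).
General solution: g(n) = A·(1)^n + B·(-6)^n.
From g(0) = -5: A + B = -5.
From g(1) = -4: A - 6B = -4.
Solving: A = - \frac{34}{7}, B = - \frac{1}{7}.
So g(n) = - \frac{\left(-6\right)^{n}}{7} - \frac{34}{7}.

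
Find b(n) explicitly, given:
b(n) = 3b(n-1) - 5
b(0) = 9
First-order linear non-homogeneous.
Homogeneous solution: b_h(n) = A·(3)^n.
Try constant particular solution b_p = K: K = 3K - 5 ⇒ K = \frac{5}{2}.
General: b(n) = A·(3)^n + \frac{5}{2}.
Apply b(0) = 9: A + \frac{5}{2} = 9 ⇒ A = \frac{13}{2}.
So b(n) = \frac{13 \cdot 3^{n}}{2} + \frac{5}{2}.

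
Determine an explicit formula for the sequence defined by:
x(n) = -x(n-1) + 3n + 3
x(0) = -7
First-order linear with linear forcing.
Homogeneous solution: x_h(n) = A·(-1)^n.
Try particular x_p(n) = pn + q. Substituting:
  pn + q = -(p(n-1) + q) + 3n + 3.
Matching the n-coefficient: p = -p + 3 ⇒ p = \frac{3}{2}.
Matching constants: q = p - q + 3 ⇒ q = \frac{9}{4}.
General: x(n) = A·(-1)^n + \frac{3 n}{2} + \frac{9}{4}.
Apply x(0) = -7: A + \frac{9}{4} = -7 ⇒ A = - \frac{37}{4}.
So x(n) = - \frac{37 \left(-1\right)^{n}}{4} + \frac{3 n}{2} + \frac{9}{4}.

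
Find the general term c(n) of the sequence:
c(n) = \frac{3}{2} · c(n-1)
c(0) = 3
Pure geometric recurrence with ratio \frac{3}{2}.
By induction c(n) = c(0) · (\frac{3}{2})^n = 3 \left(\frac{3}{2}\right)^{n}.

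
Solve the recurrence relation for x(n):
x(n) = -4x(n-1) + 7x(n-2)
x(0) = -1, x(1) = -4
Characteristic equation: x² + 4x - 7 = 0.
Discriminant Δ = (-4)² + 4·(7) = 44.
Roots r₁,₂ = (-4 ± √44)/2, so r₁ = -2 + \sqrt{11}, r₂ = - \sqrt{11} - 2.
General solution: x(n) = A·r₁^n + B·r₂^n.
From the initial conditions, A + B = -1 and r₁A + r₂B = -4.
Since r₁ - r₂ = √44: A = (-4 - (-1)r₂)/√44 = - \frac{3 \sqrt{11}}{11} - \frac{1}{2}, and B = -1 - A = - \frac{1}{2} + \frac{3 \sqrt{11}}{11}.
So x(n) = \left(- \frac{3 \sqrt{11}}{11} - \frac{1}{2}\right)\left(-2 + \sqrt{11}\right)^n + \left(- \frac{1}{2} + \frac{3 \sqrt{11}}{11}\right)\left(- \sqrt{11} - 2\right)^n.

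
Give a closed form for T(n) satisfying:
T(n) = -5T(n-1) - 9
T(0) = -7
First-order linear non-homogeneous.
Homogeneous solution: T_h(n) = A·(-5)^n.
Try constant particular solution T_p = K: K = -5K - 9 ⇒ K = - \frac{3}{2}.
General: T(n) = A·(-5)^n - \frac{3}{2}.
Apply T(0) = -7: A - \frac{3}{2} = -7 ⇒ A = - \frac{11}{2}.
So T(n) = - \frac{11 \left(-5\right)^{n}}{2} - \frac{3}{2}.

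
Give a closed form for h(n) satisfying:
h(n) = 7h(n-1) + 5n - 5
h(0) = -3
First-order linear with linear forcing.
Homogeneous solution: h_h(n) = A·(7)^n.
Try particular h_p(n) = pn + q. Substituting:
  pn + q = 7(p(n-1) + q) + 5n - 5.
Matching the n-coefficient: p = 7p + 5 ⇒ p = - \frac{5}{6}.
Matching constants: q = -7p + 7q - 5 ⇒ q = - \frac{5}{36}.
General: h(n) = A·(7)^n - \frac{5 n}{6} - \frac{5}{36}.
Apply h(0) = -3: A - \frac{5}{36} = -3 ⇒ A = - \frac{103}{36}.
So h(n) = - \frac{103 \cdot 7^{n}}{36} - \frac{5 n}{6} - \frac{5}{36}.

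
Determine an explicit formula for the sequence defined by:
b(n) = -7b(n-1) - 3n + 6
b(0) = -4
First-order linear with linear forcing.
Homogeneous solution: b_h(n) = A·(-7)^n.
Try particular b_p(n) = pn + q. Substituting:
  pn + q = -7(p(n-1) + q) - 3n + 6.
Matching the n-coefficient: p = -7p - 3 ⇒ p = - \frac{3}{8}.
Matching constants: q = 7p - 7q + 6 ⇒ q = \frac{27}{64}.
General: b(n) = A·(-7)^n - \frac{3 n}{8} + \frac{27}{64}.
Apply b(0) = -4: A + \frac{27}{64} = -4 ⇒ A = - \frac{283}{64}.
So b(n) = - \frac{283 \left(-7\right)^{n}}{64} - \frac{3 n}{8} + \frac{27}{64}.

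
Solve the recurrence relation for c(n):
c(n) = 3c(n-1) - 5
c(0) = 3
First-order linear non-homogeneous.
Homogeneous solution: c_h(n) = A·(3)^n.
Try constant particular solution c_p = K: K = 3K - 5 ⇒ K = \frac{5}{2}.
General: c(n) = A·(3)^n + \frac{5}{2}.
Apply c(0) = 3: A + \frac{5}{2} = 3 ⇒ A = \frac{1}{2}.
So c(n) = \frac{3^{n}}{2} + \frac{5}{2}.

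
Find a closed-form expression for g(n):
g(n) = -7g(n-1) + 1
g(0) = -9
First-order linear non-homogeneous.
Homogeneous solution: g_h(n) = A·(-7)^n.
Try constant particular solution g_p = K: K = -7K + 1 ⇒ K = \frac{1}{8}.
General: g(n) = A·(-7)^n + \frac{1}{8}.
Apply g(0) = -9: A + \frac{1}{8} = -9 ⇒ A = - \frac{73}{8}.
So g(n) = \frac{1}{8} - \frac{73 \left(-7\right)^{n}}{8}.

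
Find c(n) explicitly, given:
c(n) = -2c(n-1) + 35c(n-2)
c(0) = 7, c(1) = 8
Characteristic equation: x² + 2x - 35 = 0, which factors as (x - (-7))(x - (5)) = 0.
Roots r₁ = -7, r₂ = 5 (distinct).
General solution: c(n) = A·(-7)^n + B·(5)^n.
From c(0) = 7: A + B = 7.
From c(1) = 8: -7A + 5B = 8.
Solving: A = \frac{9}{4}, B = \frac{19}{4}.
So c(n) = \frac{9 \left(-7\right)^{n}}{4} + \frac{19 \cdot 5^{n}}{4}.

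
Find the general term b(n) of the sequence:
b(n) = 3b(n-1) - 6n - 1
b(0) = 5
First-order linear with linear forcing.
Homogeneous solution: b_h(n) = A·(3)^n.
Try particular b_p(n) = pn + q. Substituting:
  pn + q = 3(p(n-1) + q) - 6n - 1.
Matching the n-coefficient: p = 3p - 6 ⇒ p = 3.
Matching constants: q = -3p + 3q - 1 ⇒ q = 5.
General: b(n) = A·(3)^n + 3 n + 5.
Apply b(0) = 5: A + 5 = 5 ⇒ A = 0.
So b(n) = 3 n + 5.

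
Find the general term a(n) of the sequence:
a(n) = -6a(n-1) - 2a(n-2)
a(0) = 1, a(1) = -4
Characteristic equation: x² + 6x + 2 = 0.
Discriminant Δ = (-6)² + 4·(-2) = 28.
Roots r₁,₂ = (-6 ± √28)/2, so r₁ = -3 + \sqrt{7}, r₂ = -3 - \sqrt{7}.
General solution: a(n) = A·r₁^n + B·r₂^n.
From the initial conditions, A + B = 1 and r₁A + r₂B = -4.
Since r₁ - r₂ = √28: A = (-4 - (1)r₂)/√28 = \frac{1}{2} - \frac{\sqrt{7}}{14}, and B = 1 - A = \frac{\sqrt{7}}{14} + \frac{1}{2}.
So a(n) = \left(\frac{1}{2} - \frac{\sqrt{7}}{14}\right)\left(-3 + \sqrt{7}\right)^n + \left(\frac{\sqrt{7}}{14} + \frac{1}{2}\right)\left(-3 - \sqrt{7}\right)^n.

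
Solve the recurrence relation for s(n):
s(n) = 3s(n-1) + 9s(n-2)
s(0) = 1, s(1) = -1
Characteristic equation: x² - 3x - 9 = 0.
Discriminant Δ = (3)² + 4·(9) = 45.
Roots r₁,₂ = (3 ± √45)/2, so r₁ = \frac{3}{2} + \frac{3 \sqrt{5}}{2}, r₂ = \frac{3}{2} - \frac{3 \sqrt{5}}{2}.
General solution: s(n) = A·r₁^n + B·r₂^n.
From the initial conditions, A + B = 1 and r₁A + r₂B = -1.
Since r₁ - r₂ = √45: A = (-1 - (1)r₂)/√45 = \frac{1}{2} - \frac{\sqrt{5}}{6}, and B = 1 - A = \frac{\sqrt{5}}{6} + \frac{1}{2}.
So s(n) = \left(\frac{1}{2} - \frac{\sqrt{5}}{6}\right)\left(\frac{3}{2} + \frac{3 \sqrt{5}}{2}\right)^n + \left(\frac{\sqrt{5}}{6} + \frac{1}{2}\right)\left(\frac{3}{2} - \frac{3 \sqrt{5}}{2}\right)^n.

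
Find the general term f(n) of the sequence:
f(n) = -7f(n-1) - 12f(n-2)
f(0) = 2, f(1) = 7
Characteristic equation: x² + 7x + 12 = 0, which factors as (x - (-4))(x - (-3)) = 0.
Roots r₁ = -4, r₂ = -3 (distinct).
General solution: f(n) = A·(-4)^n + B·(-3)^n.
From f(0) = 2: A + B = 2.
From f(1) = 7: -4A - 3B = 7.
Solving: A = -13, B = 15.
So f(n) = 15 \left(-3\right)^{n} - 13 \left(-4\right)^{n}.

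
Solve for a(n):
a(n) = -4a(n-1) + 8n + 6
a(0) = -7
First-order linear with linear forcing.
Homogeneous solution: a_h(n) = A·(-4)^n.
Try particular a_p(n) = pn + q. Substituting:
  pn + q = -4(p(n-1) + q) + 8n + 6.
Matching the n-coefficient: p = -4p + 8 ⇒ p = \frac{8}{5}.
Matching constants: q = 4p - 4q + 6 ⇒ q = \frac{62}{25}.
General: a(n) = A·(-4)^n + \frac{8 n}{5} + \frac{62}{25}.
Apply a(0) = -7: A + \frac{62}{25} = -7 ⇒ A = - \frac{237}{25}.
So a(n) = - \frac{237 \left(-4\right)^{n}}{25} + \frac{8 n}{5} + \frac{62}{25}.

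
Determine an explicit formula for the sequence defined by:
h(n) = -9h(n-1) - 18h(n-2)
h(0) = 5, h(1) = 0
Characteristic equation: x² + 9x + 18 = 0, which factors as (x - (-3))(x - (-6)) = 0.
Roots r₁ = -3, r₂ = -6 (distinct).
General solution: h(n) = A·(-3)^n + B·(-6)^n.
From h(0) = 5: A + B = 5.
From h(1) = 0: -3A - 6B = 0.
Solving: A = 10, B = -5.
So h(n) = 10 \left(-3\right)^{n} - 5 \left(-6\right)^{n}.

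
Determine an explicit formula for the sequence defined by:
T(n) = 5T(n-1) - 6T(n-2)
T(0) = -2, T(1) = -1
Characteristic equation: x² - 5x + 6 = 0, which factors as (x - (3))(x - (2)) = 0.
Roots r₁ = 3, r₂ = 2 (distinct).
General solution: T(n) = A·(3)^n + B·(2)^n.
From T(0) = -2: A + B = -2.
From T(1) = -1: 3A + 2B = -1.
Solving: A = 3, B = -5.
So T(n) = - 5 \cdot 2^{n} + 3 \cdot 3^{n}.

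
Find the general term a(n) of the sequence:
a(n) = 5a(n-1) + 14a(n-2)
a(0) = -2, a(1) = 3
Characteristic equation: x² - 5x - 14 = 0, which factors as (x - (7))(x - (-2)) = 0.
Roots r₁ = 7, r₂ = -2 (distinct).
General solution: a(n) = A·(7)^n + B·(-2)^n.
From a(0) = -2: A + B = -2.
From a(1) = 3: 7A - 2B = 3.
Solving: A = - \frac{1}{9}, B = - \frac{17}{9}.
So a(n) = - \frac{17 \left(-2\right)^{n}}{9} - \frac{7^{n}}{9}.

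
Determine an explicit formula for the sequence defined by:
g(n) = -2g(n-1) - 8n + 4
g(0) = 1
First-order linear with linear forcing.
Homogeneous solution: g_h(n) = A·(-2)^n.
Try particular g_p(n) = pn + q. Substituting:
  pn + q = -2(p(n-1) + q) - 8n + 4.
Matching the n-coefficient: p = -2p - 8 ⇒ p = - \frac{8}{3}.
Matching constants: q = 2p - 2q + 4 ⇒ q = - \frac{4}{9}.
General: g(n) = A·(-2)^n - \frac{8 n}{3} - \frac{4}{9}.
Apply g(0) = 1: A - \frac{4}{9} = 1 ⇒ A = \frac{13}{9}.
So g(n) = \frac{13 \left(-2\right)^{n}}{9} - \frac{8 n}{3} - \frac{4}{9}.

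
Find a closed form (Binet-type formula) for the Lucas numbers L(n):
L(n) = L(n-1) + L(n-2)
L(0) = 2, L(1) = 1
This is the Lucas sequence.
Characteristic equation: x² - x - 1 = 0; roots r₁ = \frac{1}{2} + \frac{\sqrt{5}}{2}, r₂ = \frac{1}{2} - \frac{\sqrt{5}}{2}.
General: L(n) = A·r₁^n + B·r₂^n. Solving with L(0)=2, L(1)=1 gives A = 1, B = 1.
So L(n) = 2^{- n} \left(\left(1 - \sqrt{5}\right)^{n} + \left(1 + \sqrt{5}\right)^{n}\right).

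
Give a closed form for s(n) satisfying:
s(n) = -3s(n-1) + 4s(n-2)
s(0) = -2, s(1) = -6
Characteristic equation: x² + 3x - 4 = 0, which factors as (x - (-4))(x - (1)) = 0.
Roots r₁ = -4, r₂ = 1 (distinct).
General solution: s(n) = A·(-4)^n + B·(1)^n.
From s(0) = -2: A + B = -2.
From s(1) = -6: -4A + B = -6.
Solving: A = \frac{4}{5}, B = - \frac{14}{5}.
So s(n) = \frac{4 \left(-4\right)^{n}}{5} - \frac{14}{5}.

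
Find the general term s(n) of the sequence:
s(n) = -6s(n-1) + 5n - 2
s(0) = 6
First-order linear with linear forcing.
Homogeneous solution: s_h(n) = A·(-6)^n.
Try particular s_p(n) = pn + q. Substituting:
  pn + q = -6(p(n-1) + q) + 5n - 2.
Matching the n-coefficient: p = -6p + 5 ⇒ p = \frac{5}{7}.
Matching constants: q = 6p - 6q - 2 ⇒ q = \frac{16}{49}.
General: s(n) = A·(-6)^n + \frac{5 n}{7} + \frac{16}{49}.
Apply s(0) = 6: A + \frac{16}{49} = 6 ⇒ A = \frac{278}{49}.
So s(n) = \frac{278 \left(-6\right)^{n}}{49} + \frac{5 n}{7} + \frac{16}{49}.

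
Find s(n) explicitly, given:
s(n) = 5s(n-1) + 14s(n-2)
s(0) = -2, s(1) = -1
Characteristic equation: x² - 5x - 14 = 0, which factors as (x - (-2))(x - (7)) = 0.
Roots r₁ = -2, r₂ = 7 (distinct).
General solution: s(n) = A·(-2)^n + B·(7)^n.
From s(0) = -2: A + B = -2.
From s(1) = -1: -2A + 7B = -1.
Solving: A = - \frac{13}{9}, B = - \frac{5}{9}.
So s(n) = - \frac{13 \left(-2\right)^{n}}{9} - \frac{5 \cdot 7^{n}}{9}.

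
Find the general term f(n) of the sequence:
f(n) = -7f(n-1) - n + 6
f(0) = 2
First-order linear with linear forcing.
Homogeneous solution: f_h(n) = A·(-7)^n.
Try particular f_p(n) = pn + q. Substituting:
  pn + q = -7(p(n-1) + q) - n + 6.
Matching the n-coefficient: p = -7p - 1 ⇒ p = - \frac{1}{8}.
Matching constants: q = 7p - 7q + 6 ⇒ q = \frac{41}{64}.
General: f(n) = A·(-7)^n - \frac{n}{8} + \frac{41}{64}.
Apply f(0) = 2: A + \frac{41}{64} = 2 ⇒ A = \frac{87}{64}.
So f(n) = \frac{87 \left(-7\right)^{n}}{64} - \frac{n}{8} + \frac{41}{64}.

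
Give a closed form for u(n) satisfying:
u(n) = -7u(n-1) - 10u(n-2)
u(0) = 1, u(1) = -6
Characteristic equation: x² + 7x + 10 = 0, which factors as (x - (-5))(x - (-2)) = 0.
Roots r₁ = -5, r₂ = -2 (distinct).
General solution: u(n) = A·(-5)^n + B·(-2)^n.
From u(0) = 1: A + B = 1.
From u(1) = -6: -5A - 2B = -6.
Solving: A = \frac{4}{3}, B = - \frac{1}{3}.
So u(n) = - \frac{\left(-2\right)^{n}}{3} + \frac{4 \left(-5\right)^{n}}{3}.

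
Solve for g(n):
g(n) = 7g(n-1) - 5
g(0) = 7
First-order linear non-homogeneous.
Homogeneous solution: g_h(n) = A·(7)^n.
Try constant particular solution g_p = K: K = 7K - 5 ⇒ K = \frac{5}{6}.
General: g(n) = A·(7)^n + \frac{5}{6}.
Apply g(0) = 7: A + \frac{5}{6} = 7 ⇒ A = \frac{37}{6}.
So g(n) = \frac{37 \cdot 7^{n}}{6} + \frac{5}{6}.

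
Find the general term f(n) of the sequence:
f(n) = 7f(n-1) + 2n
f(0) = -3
First-order linear with linear forcing.
Homogeneous solution: f_h(n) = A·(7)^n.
Try particular f_p(n) = pn + q. Substituting:
  pn + q = 7(p(n-1) + q) + 2n.
Matching the n-coefficient: p = 7p + 2 ⇒ p = - \frac{1}{3}.
Matching constants: q = -7p + 7q ⇒ q = - \frac{7}{18}.
General: f(n) = A·(7)^n - \frac{n}{3} - \frac{7}{18}.
Apply f(0) = -3: A - \frac{7}{18} = -3 ⇒ A = - \frac{47}{18}.
So f(n) = - \frac{47 \cdot 7^{n}}{18} - \frac{n}{3} - \frac{7}{18}.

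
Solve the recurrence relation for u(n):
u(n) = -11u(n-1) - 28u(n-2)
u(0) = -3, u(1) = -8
Characteristic equation: x² + 11x + 28 = 0, which factors as (x - (-4))(x - (-7)) = 0.
Roots r₁ = -4, r₂ = -7 (distinct).
General solution: u(n) = A·(-4)^n + B·(-7)^n.
From u(0) = -3: A + B = -3.
From u(1) = -8: -4A - 7B = -8.
Solving: A = - \frac{29}{3}, B = \frac{20}{3}.
So u(n) = - \frac{29 \left(-4\right)^{n}}{3} + \frac{20 \left(-7\right)^{n}}{3}.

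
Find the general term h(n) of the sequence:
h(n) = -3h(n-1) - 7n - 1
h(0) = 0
First-order linear with linear forcing.
Homogeneous solution: h_h(n) = A·(-3)^n.
Try particular h_p(n) = pn + q. Substituting:
  pn + q = -3(p(n-1) + q) - 7n - 1.
Matching the n-coefficient: p = -3p - 7 ⇒ p = - \frac{7}{4}.
Matching constants: q = 3p - 3q - 1 ⇒ q = - \frac{25}{16}.
General: h(n) = A·(-3)^n - \frac{7 n}{4} - \frac{25}{16}.
Apply h(0) = 0: A - \frac{25}{16} = 0 ⇒ A = \frac{25}{16}.
So h(n) = \frac{25 \left(-3\right)^{n}}{16} - \frac{7 n}{4} - \frac{25}{16}.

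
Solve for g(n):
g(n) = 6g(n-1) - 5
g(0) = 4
First-order linear non-homogeneous.
Homogeneous solution: g_h(n) = A·(6)^n.
Try constant particular solution g_p = K: K = 6K - 5 ⇒ K = 1.
General: g(n) = A·(6)^n + 1.
Apply g(0) = 4: A + 1 = 4 ⇒ A = 3.
So g(n) = 3 \cdot 6^{n} + 1.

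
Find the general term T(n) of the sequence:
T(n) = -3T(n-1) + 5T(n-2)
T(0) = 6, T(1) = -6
Characteristic equation: x² + 3x - 5 = 0.
Discriminant Δ = (-3)² + 4·(5) = 29.
Roots r₁,₂ = (-3 ± √29)/2, so r₁ = - \frac{3}{2} + \frac{\sqrt{29}}{2}, r₂ = - \frac{\sqrt{29}}{2} - \frac{3}{2}.
General solution: T(n) = A·r₁^n + B·r₂^n.
From the initial conditions, A + B = 6 and r₁A + r₂B = -6.
Since r₁ - r₂ = √29: A = (-6 - (6)r₂)/√29 = \frac{3 \sqrt{29}}{29} + 3, and B = 6 - A = 3 - \frac{3 \sqrt{29}}{29}.
So T(n) = \left(\frac{3 \sqrt{29}}{29} + 3\right)\left(- \frac{3}{2} + \frac{\sqrt{29}}{2}\right)^n + \left(3 - \frac{3 \sqrt{29}}{29}\right)\left(- \frac{\sqrt{29}}{2} - \frac{3}{2}\right)^n.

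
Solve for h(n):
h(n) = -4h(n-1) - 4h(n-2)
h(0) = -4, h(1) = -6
Characteristic equation: x² + 4x + 4 = 0, which is (x - (-2))².
Repeated root r = -2.
General solution: h(n) = (A + Bn)·(-2)^n.
From h(0) = -4: A = -4.
From h(1) = -6: (A + B)·(-2) = -6 ⇒ B = 7.
So h(n) = \left(7 n - 4\right) \cdot (-2)^n.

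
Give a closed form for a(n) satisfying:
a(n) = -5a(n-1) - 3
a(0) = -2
First-order linear non-homogeneous.
Homogeneous solution: a_h(n) = A·(-5)^n.
Try constant particular solution a_p = K: K = -5K - 3 ⇒ K = - \frac{1}{2}.
General: a(n) = A·(-5)^n - \frac{1}{2}.
Apply a(0) = -2: A - \frac{1}{2} = -2 ⇒ A = - \frac{3}{2}.
So a(n) = - \frac{3 \left(-5\right)^{n}}{2} - \frac{1}{2}.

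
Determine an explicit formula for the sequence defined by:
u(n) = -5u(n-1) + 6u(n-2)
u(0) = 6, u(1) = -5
Characteristic equation: x² + 5x - 6 = 0, which factors as (x - (-6))(x - (1)) = 0.
Roots r₁ = -6, r₂ = 1 (distinct).
General solution: u(n) = A·(-6)^n + B·(1)^n.
From u(0) = 6: A + B = 6.
From u(1) = -5: -6A + B = -5.
Solving: A = \frac{11}{7}, B = \frac{31}{7}.
So u(n) = \frac{11 \left(-6\right)^{n}}{7} + \frac{31}{7}.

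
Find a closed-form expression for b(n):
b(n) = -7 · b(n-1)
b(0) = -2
Pure geometric recurrence with ratio -7.
By induction b(n) = b(0) · (-7)^n = - 2 \left(-7\right)^{n}.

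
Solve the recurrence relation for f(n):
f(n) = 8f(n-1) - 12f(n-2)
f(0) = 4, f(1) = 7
Characteristic equation: x² - 8x + 12 = 0, which factors as (x - (2))(x - (6)) = 0.
Roots r₁ = 2, r₂ = 6 (distinct).
General solution: f(n) = A·(2)^n + B·(6)^n.
From f(0) = 4: A + B = 4.
From f(1) = 7: 2A + 6B = 7.
Solving: A = \frac{17}{4}, B = - \frac{1}{4}.
So f(n) = \frac{17 \cdot 2^{n}}{4} - \frac{6^{n}}{4}.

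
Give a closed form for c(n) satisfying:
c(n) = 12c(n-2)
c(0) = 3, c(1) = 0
Characteristic equation: x² - 12 = 0.
Discriminant Δ = (0)² + 4·(12) = 48.
Roots r₁,₂ = (0 ± √48)/2, so r₁ = 2 \sqrt{3}, r₂ = - 2 \sqrt{3}.
General solution: c(n) = A·r₁^n + B·r₂^n.
From the initial conditions, A + B = 3 and r₁A + r₂B = 0.
Since r₁ - r₂ = √48: A = (0 - (3)r₂)/√48 = \frac{3}{2}, and B = 3 - A = \frac{3}{2}.
So c(n) = \left(\frac{3}{2}\right)\left(2 \sqrt{3}\right)^n + \left(\frac{3}{2}\right)\left(- 2 \sqrt{3}\right)^n.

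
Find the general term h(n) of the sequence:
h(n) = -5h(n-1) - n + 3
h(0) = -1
First-order linear with linear forcing.
Homogeneous solution: h_h(n) = A·(-5)^n.
Try particular h_p(n) = pn + q. Substituting:
  pn + q = -5(p(n-1) + q) - n + 3.
Matching the n-coefficient: p = -5p - 1 ⇒ p = - \frac{1}{6}.
Matching constants: q = 5p - 5q + 3 ⇒ q = \frac{13}{36}.
General: h(n) = A·(-5)^n - \frac{n}{6} + \frac{13}{36}.
Apply h(0) = -1: A + \frac{13}{36} = -1 ⇒ A = - \frac{49}{36}.
So h(n) = - \frac{49 \left(-5\right)^{n}}{36} - \frac{n}{6} + \frac{13}{36}.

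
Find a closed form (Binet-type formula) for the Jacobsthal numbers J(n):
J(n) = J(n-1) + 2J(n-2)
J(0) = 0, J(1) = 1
This is the Jacobsthal sequence.
Characteristic equation: x² - x - 2 = 0; roots r₁ = 2, r₂ = -1.
General: J(n) = A·r₁^n + B·r₂^n. Solving with J(0)=0, J(1)=1 gives A = \frac{1}{3}, B = - \frac{1}{3}.
So J(n) = - \frac{\left(-1\right)^{n}}{3} + \frac{2^{n}}{3}.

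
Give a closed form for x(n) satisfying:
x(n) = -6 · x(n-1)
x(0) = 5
Pure geometric recurrence with ratio -6.
By induction x(n) = x(0) · (-6)^n = 5 \left(-6\right)^{n}.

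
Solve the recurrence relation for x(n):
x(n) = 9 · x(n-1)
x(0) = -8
Pure geometric recurrence with ratio 9.
By induction x(n) = x(0) · (9)^n = - 8 \cdot 9^{n}.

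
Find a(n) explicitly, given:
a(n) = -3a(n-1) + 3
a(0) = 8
First-order linear non-homogeneous.
Homogeneous solution: a_h(n) = A·(-3)^n.
Try constant particular solution a_p = K: K = -3K + 3 ⇒ K = \frac{3}{4}.
General: a(n) = A·(-3)^n + \frac{3}{4}.
Apply a(0) = 8: A + \frac{3}{4} = 8 ⇒ A = \frac{29}{4}.
So a(n) = \frac{29 \left(-3\right)^{n}}{4} + \frac{3}{4}.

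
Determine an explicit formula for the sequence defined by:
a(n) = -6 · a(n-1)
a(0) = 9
Pure geometric recurrence with ratio -6.
By induction a(n) = a(0) · (-6)^n = 9 \left(-6\right)^{n}.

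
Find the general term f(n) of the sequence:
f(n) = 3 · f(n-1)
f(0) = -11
Pure geometric recurrence with ratio 3.
By induction f(n) = f(0) · (3)^n = - 11 \cdot 3^{n}.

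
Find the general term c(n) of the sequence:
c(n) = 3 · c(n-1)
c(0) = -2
Pure geometric recurrence with ratio 3.
By induction c(n) = c(0) · (3)^n = - 2 \cdot 3^{n}.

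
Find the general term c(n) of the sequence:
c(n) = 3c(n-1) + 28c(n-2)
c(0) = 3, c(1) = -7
Characteristic equation: x² - 3x - 28 = 0, which factors as (x - (-4))(x - (7)) = 0.
Roots r₁ = -4, r₂ = 7 (distinct).
General solution: c(n) = A·(-4)^n + B·(7)^n.
From c(0) = 3: A + B = 3.
From c(1) = -7: -4A + 7B = -7.
Solving: A = \frac{28}{11}, B = \frac{5}{11}.
So c(n) = \frac{28 \left(-4\right)^{n}}{11} + \frac{5 \cdot 7^{n}}{11}.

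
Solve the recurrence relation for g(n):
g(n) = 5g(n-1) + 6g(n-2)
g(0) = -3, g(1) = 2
Characteristic equation: x² - 5x - 6 = 0, which factors as (x - (-1))(x - (6)) = 0.
Roots r₁ = -1, r₂ = 6 (distinct).
General solution: g(n) = A·(-1)^n + B·(6)^n.
From g(0) = -3: A + B = -3.
From g(1) = 2: -A + 6B = 2.
Solving: A = - \frac{20}{7}, B = - \frac{1}{7}.
So g(n) = - \frac{20 \left(-1\right)^{n}}{7} - \frac{6^{n}}{7}.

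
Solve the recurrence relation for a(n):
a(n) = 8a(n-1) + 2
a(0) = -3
First-order linear non-homogeneous.
Homogeneous solution: a_h(n) = A·(8)^n.
Try constant particular solution a_p = K: K = 8K + 2 ⇒ K = - \frac{2}{7}.
General: a(n) = A·(8)^n - \frac{2}{7}.
Apply a(0) = -3: A - \frac{2}{7} = -3 ⇒ A = - \frac{19}{7}.
So a(n) = - \frac{19 \cdot 8^{n}}{7} - \frac{2}{7}.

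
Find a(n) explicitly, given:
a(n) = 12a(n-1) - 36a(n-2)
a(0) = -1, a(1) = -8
Characteristic equation: x² - 12x + 36 = 0, which is (x - (6))².
Repeated root r = 6.
General solution: a(n) = (A + Bn)·(6)^n.
From a(0) = -1: A = -1.
From a(1) = -8: (A + B)·(6) = -8 ⇒ B = - \frac{1}{3}.
So a(n) = \left(- \frac{n}{3} - 1\right) \cdot (6)^n.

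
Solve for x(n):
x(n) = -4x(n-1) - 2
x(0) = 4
First-order linear non-homogeneous.
Homogeneous solution: x_h(n) = A·(-4)^n.
Try constant particular solution x_p = K: K = -4K - 2 ⇒ K = - \frac{2}{5}.
General: x(n) = A·(-4)^n - \frac{2}{5}.
Apply x(0) = 4: A - \frac{2}{5} = 4 ⇒ A = \frac{22}{5}.
So x(n) = \frac{22 \left(-4\right)^{n}}{5} - \frac{2}{5}.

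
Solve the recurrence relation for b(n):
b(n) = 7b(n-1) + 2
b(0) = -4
First-order linear non-homogeneous.
Homogeneous solution: b_h(n) = A·(7)^n.
Try constant particular solution b_p = K: K = 7K + 2 ⇒ K = - \frac{1}{3}.
General: b(n) = A·(7)^n - \frac{1}{3}.
Apply b(0) = -4: A - \frac{1}{3} = -4 ⇒ A = - \frac{11}{3}.
So b(n) = - \frac{11 \cdot 7^{n}}{3} - \frac{1}{3}.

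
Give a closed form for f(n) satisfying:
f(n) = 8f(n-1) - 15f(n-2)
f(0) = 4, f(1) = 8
Characteristic equation: x² - 8x + 15 = 0, which factors as (x - (3))(x - (5)) = 0.
Roots r₁ = 3, r₂ = 5 (distinct).
General solution: f(n) = A·(3)^n + B·(5)^n.
From f(0) = 4: A + B = 4.
From f(1) = 8: 3A + 5B = 8.
Solving: A = 6, B = -2.
So f(n) = 6 \cdot 3^{n} - 2 \cdot 5^{n}.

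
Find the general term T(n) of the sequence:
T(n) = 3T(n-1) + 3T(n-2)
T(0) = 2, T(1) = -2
Characteristic equation: x² - 3x - 3 = 0.
Discriminant Δ = (3)² + 4·(3) = 21.
Roots r₁,₂ = (3 ± √21)/2, so r₁ = \frac{3}{2} + \frac{\sqrt{21}}{2}, r₂ = \frac{3}{2} - \frac{\sqrt{21}}{2}.
General solution: T(n) = A·r₁^n + B·r₂^n.
From the initial conditions, A + B = 2 and r₁A + r₂B = -2.
Since r₁ - r₂ = √21: A = (-2 - (2)r₂)/√21 = 1 - \frac{5 \sqrt{21}}{21}, and B = 2 - A = 1 + \frac{5 \sqrt{21}}{21}.
So T(n) = \left(1 - \frac{5 \sqrt{21}}{21}\right)\left(\frac{3}{2} + \frac{\sqrt{21}}{2}\right)^n + \left(1 + \frac{5 \sqrt{21}}{21}\right)\left(\frac{3}{2} - \frac{\sqrt{21}}{2}\right)^n.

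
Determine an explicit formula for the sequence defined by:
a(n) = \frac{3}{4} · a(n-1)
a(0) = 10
Pure geometric recurrence with ratio \frac{3}{4}.
By induction a(n) = a(0) · (\frac{3}{4})^n = 10 \left(\frac{3}{4}\right)^{n}.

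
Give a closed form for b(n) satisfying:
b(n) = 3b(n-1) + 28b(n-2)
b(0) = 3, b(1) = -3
Characteristic equation: x² - 3x - 28 = 0, which factors as (x - (7))(x - (-4)) = 0.
Roots r₁ = 7, r₂ = -4 (distinct).
General solution: b(n) = A·(7)^n + B·(-4)^n.
From b(0) = 3: A + B = 3.
From b(1) = -3: 7A - 4B = -3.
Solving: A = \frac{9}{11}, B = \frac{24}{11}.
So b(n) = \frac{24 \left(-4\right)^{n}}{11} + \frac{9 \cdot 7^{n}}{11}.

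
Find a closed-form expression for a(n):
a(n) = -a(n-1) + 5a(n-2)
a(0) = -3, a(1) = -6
Characteristic equation: x² + x - 5 = 0.
Discriminant Δ = (-1)² + 4·(5) = 21.
Roots r₁,₂ = (-1 ± √21)/2, so r₁ = - \frac{1}{2} + \frac{\sqrt{21}}{2}, r₂ = - \frac{\sqrt{21}}{2} - \frac{1}{2}.
General solution: a(n) = A·r₁^n + B·r₂^n.
From the initial conditions, A + B = -3 and r₁A + r₂B = -6.
Since r₁ - r₂ = √21: A = (-6 - (-3)r₂)/√21 = - \frac{5 \sqrt{21}}{14} - \frac{3}{2}, and B = -3 - A = - \frac{3}{2} + \frac{5 \sqrt{21}}{14}.
So a(n) = \left(- \frac{5 \sqrt{21}}{14} - \frac{3}{2}\right)\left(- \frac{1}{2} + \frac{\sqrt{21}}{2}\right)^n + \left(- \frac{3}{2} + \frac{5 \sqrt{21}}{14}\right)\left(- \frac{\sqrt{21}}{2} - \frac{1}{2}\right)^n.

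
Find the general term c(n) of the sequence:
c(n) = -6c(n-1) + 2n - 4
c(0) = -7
First-order linear with linear forcing.
Homogeneous solution: c_h(n) = A·(-6)^n.
Try particular c_p(n) = pn + q. Substituting:
  pn + q = -6(p(n-1) + q) + 2n - 4.
Matching the n-coefficient: p = -6p + 2 ⇒ p = \frac{2}{7}.
Matching constants: q = 6p - 6q - 4 ⇒ q = - \frac{16}{49}.
General: c(n) = A·(-6)^n + \frac{2 n}{7} - \frac{16}{49}.
Apply c(0) = -7: A - \frac{16}{49} = -7 ⇒ A = - \frac{327}{49}.
So c(n) = - \frac{327 \left(-6\right)^{n}}{49} + \frac{2 n}{7} - \frac{16}{49}.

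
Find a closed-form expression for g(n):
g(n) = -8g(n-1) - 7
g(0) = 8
First-order linear non-homogeneous.
Homogeneous solution: g_h(n) = A·(-8)^n.
Try constant particular solution g_p = K: K = -8K - 7 ⇒ K = - \frac{7}{9}.
General: g(n) = A·(-8)^n - \frac{7}{9}.
Apply g(0) = 8: A - \frac{7}{9} = 8 ⇒ A = \frac{79}{9}.
So g(n) = \frac{79 \left(-8\right)^{n}}{9} - \frac{7}{9}.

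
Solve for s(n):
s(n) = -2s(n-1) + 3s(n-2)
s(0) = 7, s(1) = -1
Characteristic equation: x² + 2x - 3 = 0, which factors as (x - (1))(x - (-3)) = 0.
Roots r₁ = 1, r₂ = -3 (distinct).
General solution: s(n) = A·(1)^n + B·(-3)^n.
From s(0) = 7: A + B = 7.
From s(1) = -1: A - 3B = -1.
Solving: A = 5, B = 2.
So s(n) = 2 \left(-3\right)^{n} + 5.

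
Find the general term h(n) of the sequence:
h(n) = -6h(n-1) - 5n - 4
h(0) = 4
First-order linear with linear forcing.
Homogeneous solution: h_h(n) = A·(-6)^n.
Try particular h_p(n) = pn + q. Substituting:
  pn + q = -6(p(n-1) + q) - 5n - 4.
Matching the n-coefficient: p = -6p - 5 ⇒ p = - \frac{5}{7}.
Matching constants: q = 6p - 6q - 4 ⇒ q = - \frac{58}{49}.
General: h(n) = A·(-6)^n - \frac{5 n}{7} - \frac{58}{49}.
Apply h(0) = 4: A - \frac{58}{49} = 4 ⇒ A = \frac{254}{49}.
So h(n) = \frac{254 \left(-6\right)^{n}}{49} - \frac{5 n}{7} - \frac{58}{49}.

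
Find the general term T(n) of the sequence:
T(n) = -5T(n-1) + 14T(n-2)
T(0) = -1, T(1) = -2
Characteristic equation: x² + 5x - 14 = 0, which factors as (x - (-7))(x - (2)) = 0.
Roots r₁ = -7, r₂ = 2 (distinct).
General solution: T(n) = A·(-7)^n + B·(2)^n.
From T(0) = -1: A + B = -1.
From T(1) = -2: -7A + 2B = -2.
Solving: A = 0, B = -1.
So T(n) = - 2^{n}.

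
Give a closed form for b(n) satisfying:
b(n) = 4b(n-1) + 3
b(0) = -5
First-order linear non-homogeneous.
Homogeneous solution: b_h(n) = A·(4)^n.
Try constant particular solution b_p = K: K = 4K + 3 ⇒ K = -1.
General: b(n) = A·(4)^n - 1.
Apply b(0) = -5: A - 1 = -5 ⇒ A = -4.
So b(n) = - 4 \cdot 4^{n} - 1.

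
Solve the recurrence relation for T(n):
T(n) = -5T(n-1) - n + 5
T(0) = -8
First-order linear with linear forcing.
Homogeneous solution: T_h(n) = A·(-5)^n.
Try particular T_p(n) = pn + q. Substituting:
  pn + q = -5(p(n-1) + q) - n + 5.
Matching the n-coefficient: p = -5p - 1 ⇒ p = - \frac{1}{6}.
Matching constants: q = 5p - 5q + 5 ⇒ q = \frac{25}{36}.
General: T(n) = A·(-5)^n - \frac{n}{6} + \frac{25}{36}.
Apply T(0) = -8: A + \frac{25}{36} = -8 ⇒ A = - \frac{313}{36}.
So T(n) = - \frac{313 \left(-5\right)^{n}}{36} - \frac{n}{6} + \frac{25}{36}.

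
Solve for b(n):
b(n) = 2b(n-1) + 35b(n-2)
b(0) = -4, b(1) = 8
Characteristic equation: x² - 2x - 35 = 0, which factors as (x - (7))(x - (-5)) = 0.
Roots r₁ = 7, r₂ = -5 (distinct).
General solution: b(n) = A·(7)^n + B·(-5)^n.
From b(0) = -4: A + B = -4.
From b(1) = 8: 7A - 5B = 8.
Solving: A = -1, B = -3.
So b(n) = - 3 \left(-5\right)^{n} - 7^{n}.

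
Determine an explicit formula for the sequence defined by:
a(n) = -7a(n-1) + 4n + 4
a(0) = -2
First-order linear with linear forcing.
Homogeneous solution: a_h(n) = A·(-7)^n.
Try particular a_p(n) = pn + q. Substituting:
  pn + q = -7(p(n-1) + q) + 4n + 4.
Matching the n-coefficient: p = -7p + 4 ⇒ p = \frac{1}{2}.
Matching constants: q = 7p - 7q + 4 ⇒ q = \frac{15}{16}.
General: a(n) = A·(-7)^n + \frac{n}{2} + \frac{15}{16}.
Apply a(0) = -2: A + \frac{15}{16} = -2 ⇒ A = - \frac{47}{16}.
So a(n) = - \frac{47 \left(-7\right)^{n}}{16} + \frac{n}{2} + \frac{15}{16}.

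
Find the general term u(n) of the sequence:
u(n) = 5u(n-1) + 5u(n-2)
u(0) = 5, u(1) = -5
Characteristic equation: x² - 5x - 5 = 0.
Discriminant Δ = (5)² + 4·(5) = 45.
Roots r₁,₂ = (5 ± √45)/2, so r₁ = \frac{5}{2} + \frac{3 \sqrt{5}}{2}, r₂ = \frac{5}{2} - \frac{3 \sqrt{5}}{2}.
General solution: u(n) = A·r₁^n + B·r₂^n.
From the initial conditions, A + B = 5 and r₁A + r₂B = -5.
Since r₁ - r₂ = √45: A = (-5 - (5)r₂)/√45 = \frac{5}{2} - \frac{7 \sqrt{5}}{6}, and B = 5 - A = \frac{5}{2} + \frac{7 \sqrt{5}}{6}.
So u(n) = \left(\frac{5}{2} - \frac{7 \sqrt{5}}{6}\right)\left(\frac{5}{2} + \frac{3 \sqrt{5}}{2}\right)^n + \left(\frac{5}{2} + \frac{7 \sqrt{5}}{6}\right)\left(\frac{5}{2} - \frac{3 \sqrt{5}}{2}\right)^n.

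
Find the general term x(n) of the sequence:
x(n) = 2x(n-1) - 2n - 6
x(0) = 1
First-order linear with linear forcing.
Homogeneous solution: x_h(n) = A·(2)^n.
Try particular x_p(n) = pn + q. Substituting:
  pn + q = 2(p(n-1) + q) - 2n - 6.
Matching the n-coefficient: p = 2p - 2 ⇒ p = 2.
Matching constants: q = -2p + 2q - 6 ⇒ q = 10.
General: x(n) = A·(2)^n + 2 n + 10.
Apply x(0) = 1: A + 10 = 1 ⇒ A = -9.
So x(n) = - 9 \cdot 2^{n} + 2 n + 10.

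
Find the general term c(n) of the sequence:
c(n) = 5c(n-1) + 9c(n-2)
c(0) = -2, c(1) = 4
Characteristic equation: x² - 5x - 9 = 0.
Discriminant Δ = (5)² + 4·(9) = 61.
Roots r₁,₂ = (5 ± √61)/2, so r₁ = \frac{5}{2} + \frac{\sqrt{61}}{2}, r₂ = \frac{5}{2} - \frac{\sqrt{61}}{2}.
General solution: c(n) = A·r₁^n + B·r₂^n.
From the initial conditions, A + B = -2 and r₁A + r₂B = 4.
Since r₁ - r₂ = √61: A = (4 - (-2)r₂)/√61 = -1 + \frac{9 \sqrt{61}}{61}, and B = -2 - A = - \frac{9 \sqrt{61}}{61} - 1.
So c(n) = \left(-1 + \frac{9 \sqrt{61}}{61}\right)\left(\frac{5}{2} + \frac{\sqrt{61}}{2}\right)^n + \left(- \frac{9 \sqrt{61}}{61} - 1\right)\left(\frac{5}{2} - \frac{\sqrt{61}}{2}\right)^n.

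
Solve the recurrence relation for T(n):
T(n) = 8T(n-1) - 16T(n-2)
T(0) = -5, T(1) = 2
Characteristic equation: x² - 8x + 16 = 0, which is (x - (4))².
Repeated root r = 4.
General solution: T(n) = (A + Bn)·(4)^n.
From T(0) = -5: A = -5.
From T(1) = 2: (A + B)·(4) = 2 ⇒ B = \frac{11}{2}.
So T(n) = \left(\frac{11 n}{2} - 5\right) \cdot (4)^n.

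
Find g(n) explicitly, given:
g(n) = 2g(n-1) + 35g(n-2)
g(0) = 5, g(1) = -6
Characteristic equation: x² - 2x - 35 = 0, which factors as (x - (-5))(x - (7)) = 0.
Roots r₁ = -5, r₂ = 7 (distinct).
General solution: g(n) = A·(-5)^n + B·(7)^n.
From g(0) = 5: A + B = 5.
From g(1) = -6: -5A + 7B = -6.
Solving: A = \frac{41}{12}, B = \frac{19}{12}.
So g(n) = \frac{41 \left(-5\right)^{n}}{12} + \frac{19 \cdot 7^{n}}{12}.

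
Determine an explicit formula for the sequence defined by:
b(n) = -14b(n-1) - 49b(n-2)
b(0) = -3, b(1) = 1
Characteristic equation: x² + 14x + 49 = 0, which is (x - (-7))².
Repeated root r = -7.
General solution: b(n) = (A + Bn)·(-7)^n.
From b(0) = -3: A = -3.
From b(1) = 1: (A + B)·(-7) = 1 ⇒ B = \frac{20}{7}.
So b(n) = \left(\frac{20 n}{7} - 3\right) \cdot (-7)^n.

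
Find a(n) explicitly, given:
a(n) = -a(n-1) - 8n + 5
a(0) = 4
First-order linear with linear forcing.
Homogeneous solution: a_h(n) = A·(-1)^n.
Try particular a_p(n) = pn + q. Substituting:
  pn + q = -(p(n-1) + q) - 8n + 5.
Matching the n-coefficient: p = -p - 8 ⇒ p = -4.
Matching constants: q = p - q + 5 ⇒ q = \frac{1}{2}.
General: a(n) = A·(-1)^n - 4 n + \frac{1}{2}.
Apply a(0) = 4: A + \frac{1}{2} = 4 ⇒ A = \frac{7}{2}.
So a(n) = \frac{7 \left(-1\right)^{n}}{2} - 4 n + \frac{1}{2}.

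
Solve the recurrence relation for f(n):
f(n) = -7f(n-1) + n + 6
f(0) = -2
First-order linear with linear forcing.
Homogeneous solution: f_h(n) = A·(-7)^n.
Try particular f_p(n) = pn + q. Substituting:
  pn + q = -7(p(n-1) + q) + n + 6.
Matching the n-coefficient: p = -7p + 1 ⇒ p = \frac{1}{8}.
Matching constants: q = 7p - 7q + 6 ⇒ q = \frac{55}{64}.
General: f(n) = A·(-7)^n + \frac{n}{8} + \frac{55}{64}.
Apply f(0) = -2: A + \frac{55}{64} = -2 ⇒ A = - \frac{183}{64}.
So f(n) = - \frac{183 \left(-7\right)^{n}}{64} + \frac{n}{8} + \frac{55}{64}.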